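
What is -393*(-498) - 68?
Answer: 195646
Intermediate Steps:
-393*(-498) - 68 = 195714 - 68 = 195646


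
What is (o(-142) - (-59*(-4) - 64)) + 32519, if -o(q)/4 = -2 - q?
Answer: 31787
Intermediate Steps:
o(q) = 8 + 4*q (o(q) = -4*(-2 - q) = 8 + 4*q)
(o(-142) - (-59*(-4) - 64)) + 32519 = ((8 + 4*(-142)) - (-59*(-4) - 64)) + 32519 = ((8 - 568) - (236 - 64)) + 32519 = (-560 - 1*172) + 32519 = (-560 - 172) + 32519 = -732 + 32519 = 31787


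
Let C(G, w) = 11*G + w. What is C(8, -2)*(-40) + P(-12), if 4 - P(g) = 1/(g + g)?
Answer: -82463/24 ≈ -3436.0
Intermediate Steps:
P(g) = 4 - 1/(2*g) (P(g) = 4 - 1/(g + g) = 4 - 1/(2*g))
C(G, w) = w + 11*G
C(8, -2)*(-40) + P(-12) = (-2 + 11*8)*(-40) + (4 - ½/(-12)) = (-2 + 88)*(-40) + (4 - ½*(-1/12)) = 86*(-40) + (4 + 1/24) = -3440 + 97/24 = -82463/24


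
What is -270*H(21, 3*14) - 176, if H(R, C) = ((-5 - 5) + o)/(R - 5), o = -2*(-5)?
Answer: -176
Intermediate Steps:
o = 10
H(R, C) = 0 (H(R, C) = ((-5 - 5) + 10)/(R - 5) = (-10 + 10)/(-5 + R) = 0/(-5 + R) = 0)
-270*H(21, 3*14) - 176 = -270*0 - 176 = 0 - 176 = -176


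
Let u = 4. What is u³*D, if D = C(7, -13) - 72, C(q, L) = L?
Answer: -5440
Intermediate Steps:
D = -85 (D = -13 - 72 = -85)
u³*D = 4³*(-85) = 64*(-85) = -5440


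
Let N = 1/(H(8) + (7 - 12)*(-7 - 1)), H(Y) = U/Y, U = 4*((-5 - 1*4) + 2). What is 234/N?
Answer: 8541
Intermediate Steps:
U = -28 (U = 4*((-5 - 4) + 2) = 4*(-9 + 2) = 4*(-7) = -28)
H(Y) = -28/Y
N = 2/73 (N = 1/(-28/8 + (7 - 12)*(-7 - 1)) = 1/(-28*⅛ - 5*(-8)) = 1/(-7/2 + 40) = 1/(73/2) = 2/73 ≈ 0.027397)
234/N = 234/(2/73) = 234*(73/2) = 8541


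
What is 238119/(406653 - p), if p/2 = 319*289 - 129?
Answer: 238119/222529 ≈ 1.0701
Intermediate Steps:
p = 184124 (p = 2*(319*289 - 129) = 2*(92191 - 129) = 2*92062 = 184124)
238119/(406653 - p) = 238119/(406653 - 1*184124) = 238119/(406653 - 184124) = 238119/222529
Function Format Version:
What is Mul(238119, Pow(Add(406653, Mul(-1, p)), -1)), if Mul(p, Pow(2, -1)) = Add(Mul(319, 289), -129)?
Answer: Rational(238119, 222529) ≈ 1.0701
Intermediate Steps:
p = 184124 (p = Mul(2, Add(Mul(319, 289), -129)) = Mul(2, Add(92191, -129)) = Mul(2, 92062) = 184124)
Mul(238119, Pow(Add(406653, Mul(-1, p)), -1)) = Mul(238119, Pow(Add(406653, Mul(-1, 184124)), -1)) = Mul(238119, Pow(Add(406653, -184124), -1)) = Mul(238119, Pow(222529, -1)) = Mul(238119, Rational(1, 222529)) = Rational(238119, 222529)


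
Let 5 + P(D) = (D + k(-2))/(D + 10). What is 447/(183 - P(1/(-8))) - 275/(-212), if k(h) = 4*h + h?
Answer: 11592931/3165796 ≈ 3.6619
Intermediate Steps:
k(h) = 5*h
P(D) = -5 + (-10 + D)/(10 + D) (P(D) = -5 + (D + 5*(-2))/(D + 10) = -5 + (D - 10)/(10 + D) = -5 + (-10 + D)/(10 + D))
447/(183 - P(1/(-8))) - 275/(-212) = 447/(183 - 4*(-15 - 1/(-8))/(10 + 1/(-8))) - 275/(-212) = 447/(183 - 4*(-15 - 1*(-⅛))/(10 - ⅛)) - 275*(-1/212) = 447/(183 - 4*(-15 + ⅛)/79/8) + 275/212 = 447/(183 - 4*8*(-119)/(79*8)) + 275/212 = 447/(183 - 1*(-476/79)) + 275/212 = 447/(183 + 476/79) + 275/212 = 447/(14933/79) + 275/212 = 447*(79/14933) + 275/212 = 35313/14933 + 275/212 = 11592931/3165796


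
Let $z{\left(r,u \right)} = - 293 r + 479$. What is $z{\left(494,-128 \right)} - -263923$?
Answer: $119660$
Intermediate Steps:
$z{\left(r,u \right)} = 479 - 293 r$
$z{\left(494,-128 \right)} - -263923 = \left(479 - 144742\right) - -263923 = \left(479 - 144742\right) + 263923 = -144263 + 263923 = 119660$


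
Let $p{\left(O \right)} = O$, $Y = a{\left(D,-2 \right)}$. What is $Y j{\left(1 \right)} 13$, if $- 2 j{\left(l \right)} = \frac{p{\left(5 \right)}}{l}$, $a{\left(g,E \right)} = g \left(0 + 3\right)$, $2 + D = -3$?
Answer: $\frac{975}{2} \approx 487.5$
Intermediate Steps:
$D = -5$ ($D = -2 - 3 = -5$)
$a{\left(g,E \right)} = 3 g$ ($a{\left(g,E \right)} = g 3 = 3 g$)
$Y = -15$ ($Y = 3 \left(-5\right) = -15$)
$j{\left(l \right)} = - \frac{5}{2 l}$ ($j{\left(l \right)} = - \frac{5 \frac{1}{l}}{2} = - \frac{5}{2 l}$)
$Y j{\left(1 \right)} 13 = - 15 \left(- \frac{5}{2 \cdot 1}\right) 13 = - 15 \left(\left(- \frac{5}{2}\right) 1\right) 13 = \left(-15\right) \left(- \frac{5}{2}\right) 13 = \frac{75}{2} \cdot 13 = \frac{975}{2}$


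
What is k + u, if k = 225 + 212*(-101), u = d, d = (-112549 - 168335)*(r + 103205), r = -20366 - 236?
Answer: -23201882239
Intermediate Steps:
r = -20602
d = -23201861052 (d = (-112549 - 168335)*(-20602 + 103205) = -280884*82603 = -23201861052)
u = -23201861052
k = -21187 (k = 225 - 21412 = -21187)
k + u = -21187 - 23201861052 = -23201882239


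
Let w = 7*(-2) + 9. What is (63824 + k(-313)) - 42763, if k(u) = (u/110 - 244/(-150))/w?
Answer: 173755261/8250 ≈ 21061.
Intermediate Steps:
w = -5 (w = -14 + 9 = -5)
k(u) = -122/375 - u/550 (k(u) = (u/110 - 244/(-150))/(-5) = (u*(1/110) - 244*(-1/150))*(-⅕) = (u/110 + 122/75)*(-⅕) = (122/75 + u/110)*(-⅕) = -122/375 - u/550)
(63824 + k(-313)) - 42763 = (63824 + (-122/375 - 1/550*(-313))) - 42763 = (63824 + (-122/375 + 313/550)) - 42763 = (63824 + 2011/8250) - 42763 = 526550011/8250 - 42763 = 173755261/8250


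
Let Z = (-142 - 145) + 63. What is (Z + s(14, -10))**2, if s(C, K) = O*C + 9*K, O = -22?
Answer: 386884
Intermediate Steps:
s(C, K) = -22*C + 9*K
Z = -224 (Z = -287 + 63 = -224)
(Z + s(14, -10))**2 = (-224 + (-22*14 + 9*(-10)))**2 = (-224 + (-308 - 90))**2 = (-224 - 398)**2 = (-622)**2 = 386884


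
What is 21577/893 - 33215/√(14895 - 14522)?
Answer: 21577/893 - 33215*√373/373 ≈ -1695.6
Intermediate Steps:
21577/893 - 33215/√(14895 - 14522) = 21577*(1/893) - 33215*√373/373 = 21577/893 - 33215*√373/373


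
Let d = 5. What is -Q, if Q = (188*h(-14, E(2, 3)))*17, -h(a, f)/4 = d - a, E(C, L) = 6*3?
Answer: 242896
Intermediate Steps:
E(C, L) = 18
h(a, f) = -20 + 4*a (h(a, f) = -4*(5 - a) = -20 + 4*a)
Q = -242896 (Q = (188*(-20 + 4*(-14)))*17 = (188*(-20 - 56))*17 = (188*(-76))*17 = -14288*17 = -242896)
-Q = -1*(-242896) = 242896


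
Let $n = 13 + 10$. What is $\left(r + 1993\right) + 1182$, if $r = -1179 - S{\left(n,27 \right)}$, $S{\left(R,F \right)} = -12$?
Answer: $2008$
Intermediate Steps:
$n = 23$
$r = -1167$ ($r = -1179 - -12 = -1179 + 12 = -1167$)
$\left(r + 1993\right) + 1182 = \left(-1167 + 1993\right) + 1182 = 826 + 1182 = 2008$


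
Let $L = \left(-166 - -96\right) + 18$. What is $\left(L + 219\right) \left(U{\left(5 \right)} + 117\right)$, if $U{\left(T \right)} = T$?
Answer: $20374$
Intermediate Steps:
$L = -52$ ($L = \left(-166 + 96\right) + 18 = -70 + 18 = -52$)
$\left(L + 219\right) \left(U{\left(5 \right)} + 117\right) = \left(-52 + 219\right) \left(5 + 117\right) = 167 \cdot 122 = 20374$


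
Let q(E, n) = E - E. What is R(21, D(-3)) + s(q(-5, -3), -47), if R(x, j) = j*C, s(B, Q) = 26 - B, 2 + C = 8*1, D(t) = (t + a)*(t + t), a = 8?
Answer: -154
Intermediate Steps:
D(t) = 2*t*(8 + t) (D(t) = (t + 8)*(t + t) = (8 + t)*(2*t) = 2*t*(8 + t))
C = 6 (C = -2 + 8*1 = -2 + 8 = 6)
q(E, n) = 0
R(x, j) = 6*j (R(x, j) = j*6 = 6*j)
R(21, D(-3)) + s(q(-5, -3), -47) = 6*(2*(-3)*(8 - 3)) + (26 - 1*0) = 6*(2*(-3)*5) + (26 + 0) = 6*(-30) + 26 = -180 + 26 = -154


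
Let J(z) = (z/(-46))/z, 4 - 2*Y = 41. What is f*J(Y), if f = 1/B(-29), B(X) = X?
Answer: 1/1334 ≈ 0.00074963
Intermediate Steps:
Y = -37/2 (Y = 2 - 1/2*41 = 2 - 41/2 = -37/2 ≈ -18.500)
f = -1/29 (f = 1/(-29) = -1/29 ≈ -0.034483)
J(z) = -1/46 (J(z) = (z*(-1/46))/z = (-z/46)/z = -1/46)
f*J(Y) = -1/29*(-1/46) = 1/1334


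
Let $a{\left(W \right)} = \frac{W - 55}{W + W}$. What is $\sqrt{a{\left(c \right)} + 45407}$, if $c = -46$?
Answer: $\frac{\sqrt{96083535}}{46} \approx 213.09$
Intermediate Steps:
$a{\left(W \right)} = \frac{-55 + W}{2 W}$
$\sqrt{a{\left(c \right)} + 45407} = \sqrt{\frac{-55 - 46}{2 \left(-46\right)} + 45407} = \sqrt{\frac{1}{2} \left(- \frac{1}{46}\right) \left(-101\right) + 45407} = \sqrt{\frac{101}{92} + 45407} = \sqrt{\frac{4177545}{92}} = \frac{\sqrt{96083535}}{46}$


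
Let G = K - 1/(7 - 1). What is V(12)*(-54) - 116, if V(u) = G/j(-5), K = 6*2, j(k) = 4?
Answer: -1103/4 ≈ -275.75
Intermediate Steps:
K = 12
G = 71/6 (G = 12 - 1/(7 - 1) = 12 - 1/6 = 12 - 1*⅙ = 12 - ⅙ = 71/6 ≈ 11.833)
V(u) = 71/24 (V(u) = (71/6)/4 = (71/6)*(¼) = 71/24)
V(12)*(-54) - 116 = (71/24)*(-54) - 116 = -639/4 - 116 = -1103/4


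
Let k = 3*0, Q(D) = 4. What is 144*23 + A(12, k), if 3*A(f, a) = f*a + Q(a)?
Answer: 9940/3 ≈ 3313.3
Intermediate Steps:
k = 0
A(f, a) = 4/3 + a*f/3 (A(f, a) = (f*a + 4)/3 = (a*f + 4)/3 = (4 + a*f)/3 = 4/3 + a*f/3)
144*23 + A(12, k) = 144*23 + (4/3 + (⅓)*0*12) = 3312 + (4/3 + 0) = 3312 + 4/3 = 9940/3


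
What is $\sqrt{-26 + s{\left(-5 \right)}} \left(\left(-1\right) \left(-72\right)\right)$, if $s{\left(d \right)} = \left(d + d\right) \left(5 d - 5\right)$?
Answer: $72 \sqrt{274} \approx 1191.8$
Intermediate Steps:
$s{\left(d \right)} = 2 d \left(-5 + 5 d\right)$
$\sqrt{-26 + s{\left(-5 \right)}} \left(\left(-1\right) \left(-72\right)\right) = \sqrt{-26 + 10 \left(-5\right) \left(-1 - 5\right)} \left(\left(-1\right) \left(-72\right)\right) = \sqrt{-26 + 10 \left(-5\right) \left(-6\right)} 72 = \sqrt{-26 + 300} \cdot 72 = \sqrt{274} \cdot 72 = 72 \sqrt{274}$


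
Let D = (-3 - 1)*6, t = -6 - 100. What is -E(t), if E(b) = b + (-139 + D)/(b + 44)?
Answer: 6409/62 ≈ 103.37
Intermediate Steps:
t = -106
D = -24 (D = -4*6 = -24)
E(b) = b - 163/(44 + b) (E(b) = b + (-139 - 24)/(b + 44) = b - 163/(44 + b))
-E(t) = -(-163 + (-106)**2 + 44*(-106))/(44 - 106) = -(-163 + 11236 - 4664)/(-62) = -(-1)*6409/62 = -1*(-6409/62) = 6409/62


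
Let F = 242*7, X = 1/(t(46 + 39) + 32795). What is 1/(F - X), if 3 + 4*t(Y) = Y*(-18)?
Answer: 129647/219622014 ≈ 0.00059032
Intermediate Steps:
t(Y) = -3/4 - 9*Y/2 (t(Y) = -3/4 + (Y*(-18))/4 = -3/4 + (-18*Y)/4 = -3/4 - 9*Y/2)
X = 4/129647 (X = 1/((-3/4 - 9*(46 + 39)/2) + 32795) = 1/((-3/4 - 9/2*85) + 32795) = 1/((-3/4 - 765/2) + 32795) = 1/(-1533/4 + 32795) = 1/(129647/4) = 4/129647 ≈ 3.0853e-5)
F = 1694
1/(F - X) = 1/(1694 - 1*4/129647) = 1/(1694 - 4/129647) = 1/(219622014/129647) = 129647/219622014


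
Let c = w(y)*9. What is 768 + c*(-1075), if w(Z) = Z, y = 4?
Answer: -37932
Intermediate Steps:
c = 36 (c = 4*9 = 36)
768 + c*(-1075) = 768 + 36*(-1075) = 768 - 38700 = -37932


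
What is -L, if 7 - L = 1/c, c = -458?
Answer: -3207/458 ≈ -7.0022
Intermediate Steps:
L = 3207/458 (L = 7 - 1/(-458) = 7 - 1*(-1/458) = 7 + 1/458 = 3207/458 ≈ 7.0022)
-L = -1*3207/458 = -3207/458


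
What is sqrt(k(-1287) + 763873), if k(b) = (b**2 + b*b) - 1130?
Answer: sqrt(4075481) ≈ 2018.8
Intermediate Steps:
k(b) = -1130 + 2*b**2 (k(b) = (b**2 + b**2) - 1130 = 2*b**2 - 1130 = -1130 + 2*b**2)
sqrt(k(-1287) + 763873) = sqrt((-1130 + 2*(-1287)**2) + 763873) = sqrt((-1130 + 2*1656369) + 763873) = sqrt((-1130 + 3312738) + 763873) = sqrt(3311608 + 763873) = sqrt(4075481)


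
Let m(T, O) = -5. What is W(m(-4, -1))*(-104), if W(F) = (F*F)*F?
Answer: 13000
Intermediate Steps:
W(F) = F**3 (W(F) = F**2*F = F**3)
W(m(-4, -1))*(-104) = (-5)**3*(-104) = -125*(-104) = 13000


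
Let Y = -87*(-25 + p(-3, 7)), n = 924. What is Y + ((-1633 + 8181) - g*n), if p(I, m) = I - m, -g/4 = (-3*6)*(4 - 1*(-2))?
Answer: -389575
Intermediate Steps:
g = 432 (g = -4*(-3*6)*(4 - 1*(-2)) = -(-72)*(4 + 2) = -(-72)*6 = -4*(-108) = 432)
Y = 3045 (Y = -87*(-25 + (-3 - 1*7)) = -87*(-25 + (-3 - 7)) = -87*(-25 - 10) = -87*(-35) = 3045)
Y + ((-1633 + 8181) - g*n) = 3045 + ((-1633 + 8181) - 432*924) = 3045 + (6548 - 1*399168) = 3045 + (6548 - 399168) = 3045 - 392620 = -389575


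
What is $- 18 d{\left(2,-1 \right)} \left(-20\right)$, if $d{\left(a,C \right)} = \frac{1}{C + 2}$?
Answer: $360$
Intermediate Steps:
$d{\left(a,C \right)} = \frac{1}{2 + C}$
$- 18 d{\left(2,-1 \right)} \left(-20\right) = - \frac{18}{2 - 1} \left(-20\right) = - \frac{18}{1} \left(-20\right) = \left(-18\right) 1 \left(-20\right) = \left(-18\right) \left(-20\right) = 360$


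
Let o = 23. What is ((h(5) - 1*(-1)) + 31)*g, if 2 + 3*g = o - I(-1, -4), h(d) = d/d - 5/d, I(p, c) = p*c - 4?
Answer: 224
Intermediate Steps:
I(p, c) = -4 + c*p (I(p, c) = c*p - 4 = -4 + c*p)
h(d) = 1 - 5/d
g = 7 (g = -⅔ + (23 - (-4 - 4*(-1)))/3 = -⅔ + (23 - (-4 + 4))/3 = -⅔ + (23 - 1*0)/3 = -⅔ + (23 + 0)/3 = -⅔ + (⅓)*23 = -⅔ + 23/3 = 7)
((h(5) - 1*(-1)) + 31)*g = (((-5 + 5)/5 - 1*(-1)) + 31)*7 = (((⅕)*0 + 1) + 31)*7 = ((0 + 1) + 31)*7 = (1 + 31)*7 = 32*7 = 224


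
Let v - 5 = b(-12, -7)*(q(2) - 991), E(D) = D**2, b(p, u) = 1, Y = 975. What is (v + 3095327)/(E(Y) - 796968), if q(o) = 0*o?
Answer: 1031447/51219 ≈ 20.138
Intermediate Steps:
q(o) = 0
v = -986 (v = 5 + 1*(0 - 991) = 5 + 1*(-991) = 5 - 991 = -986)
(v + 3095327)/(E(Y) - 796968) = (-986 + 3095327)/(975**2 - 796968) = 3094341/(950625 - 796968) = 3094341/153657 = 3094341*(1/153657) = 1031447/51219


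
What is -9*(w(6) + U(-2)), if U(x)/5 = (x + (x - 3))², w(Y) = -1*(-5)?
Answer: -2250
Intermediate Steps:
w(Y) = 5
U(x) = 5*(-3 + 2*x)² (U(x) = 5*(x + (x - 3))² = 5*(x + (-3 + x))² = 5*(-3 + 2*x)²)
-9*(w(6) + U(-2)) = -9*(5 + 5*(-3 + 2*(-2))²) = -9*(5 + 5*(-3 - 4)²) = -9*(5 + 5*(-7)²) = -9*(5 + 5*49) = -9*(5 + 245) = -9*250 = -2250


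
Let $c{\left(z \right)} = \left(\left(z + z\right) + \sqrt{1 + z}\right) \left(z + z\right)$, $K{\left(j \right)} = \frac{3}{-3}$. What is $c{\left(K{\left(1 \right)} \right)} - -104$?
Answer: $108$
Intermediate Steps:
$K{\left(j \right)} = -1$ ($K{\left(j \right)} = 3 \left(- \frac{1}{3}\right) = -1$)
$c{\left(z \right)} = 2 z \left(\sqrt{1 + z} + 2 z\right)$ ($c{\left(z \right)} = \left(2 z + \sqrt{1 + z}\right) 2 z = \left(\sqrt{1 + z} + 2 z\right) 2 z = 2 z \left(\sqrt{1 + z} + 2 z\right)$)
$c{\left(K{\left(1 \right)} \right)} - -104 = 2 \left(-1\right) \left(\sqrt{1 - 1} + 2 \left(-1\right)\right) - -104 = 2 \left(-1\right) \left(\sqrt{0} - 2\right) + 104 = 2 \left(-1\right) \left(0 - 2\right) + 104 = 2 \left(-1\right) \left(-2\right) + 104 = 4 + 104 = 108$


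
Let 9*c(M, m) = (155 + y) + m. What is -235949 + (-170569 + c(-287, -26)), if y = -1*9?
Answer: -1219514/3 ≈ -4.0650e+5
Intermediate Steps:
y = -9
c(M, m) = 146/9 + m/9 (c(M, m) = ((155 - 9) + m)/9 = (146 + m)/9 = 146/9 + m/9)
-235949 + (-170569 + c(-287, -26)) = -235949 + (-170569 + (146/9 + (1/9)*(-26))) = -235949 + (-170569 + (146/9 - 26/9)) = -235949 + (-170569 + 40/3) = -235949 - 511667/3 = -1219514/3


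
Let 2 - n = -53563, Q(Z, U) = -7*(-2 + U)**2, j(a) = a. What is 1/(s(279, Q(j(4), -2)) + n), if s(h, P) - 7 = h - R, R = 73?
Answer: 1/53778 ≈ 1.8595e-5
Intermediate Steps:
n = 53565 (n = 2 - 1*(-53563) = 2 + 53563 = 53565)
s(h, P) = -66 + h (s(h, P) = 7 + (h - 1*73) = 7 + (h - 73) = 7 + (-73 + h) = -66 + h)
1/(s(279, Q(j(4), -2)) + n) = 1/((-66 + 279) + 53565) = 1/(213 + 53565) = 1/53778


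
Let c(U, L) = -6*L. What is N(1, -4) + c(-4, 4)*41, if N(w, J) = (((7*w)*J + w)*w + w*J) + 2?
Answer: -1013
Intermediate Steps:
N(w, J) = 2 + J*w + w*(w + 7*J*w) (N(w, J) = ((7*J*w + w)*w + J*w) + 2 = ((w + 7*J*w)*w + J*w) + 2 = (w*(w + 7*J*w) + J*w) + 2 = (J*w + w*(w + 7*J*w)) + 2 = 2 + J*w + w*(w + 7*J*w))
N(1, -4) + c(-4, 4)*41 = (2 + 1**2 - 4*1 + 7*(-4)*1**2) - 6*4*41 = (2 + 1 - 4 + 7*(-4)*1) - 24*41 = (2 + 1 - 4 - 28) - 984 = -29 - 984 = -1013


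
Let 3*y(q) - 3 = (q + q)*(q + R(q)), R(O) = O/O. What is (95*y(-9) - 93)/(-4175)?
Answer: -4562/4175 ≈ -1.0927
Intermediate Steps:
R(O) = 1
y(q) = 1 + 2*q*(1 + q)/3 (y(q) = 1 + ((q + q)*(q + 1))/3 = 1 + ((2*q)*(1 + q))/3 = 1 + (2*q*(1 + q))/3 = 1 + 2*q*(1 + q)/3)
(95*y(-9) - 93)/(-4175) = (95*(1 + (⅔)*(-9) + (⅔)*(-9)²) - 93)/(-4175) = (95*(1 - 6 + (⅔)*81) - 93)*(-1/4175) = (95*(1 - 6 + 54) - 93)*(-1/4175) = (95*49 - 93)*(-1/4175) = (4655 - 93)*(-1/4175) = 4562*(-1/4175) = -4562/4175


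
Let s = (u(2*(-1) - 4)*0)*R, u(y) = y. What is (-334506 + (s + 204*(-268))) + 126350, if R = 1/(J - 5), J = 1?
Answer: -262828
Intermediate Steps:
R = -1/4 (R = 1/(1 - 5) = 1/(-4) = -1/4 ≈ -0.25000)
s = 0 (s = ((2*(-1) - 4)*0)*(-1/4) = ((-2 - 4)*0)*(-1/4) = -6*0*(-1/4) = 0*(-1/4) = 0)
(-334506 + (s + 204*(-268))) + 126350 = (-334506 + (0 + 204*(-268))) + 126350 = (-334506 + (0 - 54672)) + 126350 = (-334506 - 54672) + 126350 = -389178 + 126350 = -262828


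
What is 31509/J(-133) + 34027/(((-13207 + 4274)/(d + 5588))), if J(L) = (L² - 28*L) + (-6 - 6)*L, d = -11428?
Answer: 4572576569017/205539397 ≈ 22247.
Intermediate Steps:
J(L) = L² - 40*L (J(L) = (L² - 28*L) - 12*L = L² - 40*L)
31509/J(-133) + 34027/(((-13207 + 4274)/(d + 5588))) = 31509/((-133*(-40 - 133))) + 34027/(((-13207 + 4274)/(-11428 + 5588))) = 31509/((-133*(-173))) + 34027/((-8933/(-5840))) = 31509/23009 + 34027/((-8933*(-1/5840))) = 31509*(1/23009) + 34027/(8933/5840) = 31509/23009 + 34027*(5840/8933) = 31509/23009 + 198717680/8933 = 4572576569017/205539397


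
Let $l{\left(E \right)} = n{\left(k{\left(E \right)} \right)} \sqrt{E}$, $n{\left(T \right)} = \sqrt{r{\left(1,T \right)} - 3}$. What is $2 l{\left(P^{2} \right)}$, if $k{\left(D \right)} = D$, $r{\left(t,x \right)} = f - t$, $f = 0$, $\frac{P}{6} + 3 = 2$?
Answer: $24 i \approx 24.0 i$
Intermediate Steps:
$P = -6$ ($P = -18 + 6 \cdot 2 = -18 + 12 = -6$)
$r{\left(t,x \right)} = - t$ ($r{\left(t,x \right)} = 0 - t = - t$)
$n{\left(T \right)} = 2 i$ ($n{\left(T \right)} = \sqrt{\left(-1\right) 1 - 3} = \sqrt{-1 - 3} = \sqrt{-4} = 2 i$)
$l{\left(E \right)} = 2 i \sqrt{E}$
$2 l{\left(P^{2} \right)} = 2 \cdot 2 i \sqrt{\left(-6\right)^{2}} = 2 \cdot 2 i \sqrt{36} = 2 \cdot 2 i 6 = 2 \cdot 12 i = 24 i$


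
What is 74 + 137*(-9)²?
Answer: 11171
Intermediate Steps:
74 + 137*(-9)² = 74 + 137*81 = 74 + 11097 = 11171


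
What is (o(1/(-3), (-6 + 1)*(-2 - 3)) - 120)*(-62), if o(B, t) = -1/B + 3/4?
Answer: 14415/2 ≈ 7207.5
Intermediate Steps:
o(B, t) = ¾ - 1/B (o(B, t) = -1/B + 3*(¼) = -1/B + ¾ = ¾ - 1/B)
(o(1/(-3), (-6 + 1)*(-2 - 3)) - 120)*(-62) = ((¾ - 1/(1/(-3))) - 120)*(-62) = ((¾ - 1/(-⅓)) - 120)*(-62) = ((¾ - 1*(-3)) - 120)*(-62) = ((¾ + 3) - 120)*(-62) = (15/4 - 120)*(-62) = -465/4*(-62) = 14415/2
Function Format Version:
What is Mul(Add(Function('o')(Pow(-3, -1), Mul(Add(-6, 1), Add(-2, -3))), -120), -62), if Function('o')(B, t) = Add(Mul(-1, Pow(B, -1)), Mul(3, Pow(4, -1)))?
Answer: Rational(14415, 2) ≈ 7207.5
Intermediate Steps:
Function('o')(B, t) = Add(Rational(3, 4), Mul(-1, Pow(B, -1))) (Function('o')(B, t) = Add(Mul(-1, Pow(B, -1)), Mul(3, Rational(1, 4))) = Add(Mul(-1, Pow(B, -1)), Rational(3, 4)) = Add(Rational(3, 4), Mul(-1, Pow(B, -1))))
Mul(Add(Function('o')(Pow(-3, -1), Mul(Add(-6, 1), Add(-2, -3))), -120), -62) = Mul(Add(Add(Rational(3, 4), Mul(-1, Pow(Pow(-3, -1), -1))), -120), -62) = Mul(Add(Add(Rational(3, 4), Mul(-1, Pow(Rational(-1, 3), -1))), -120), -62) = Mul(Add(Add(Rational(3, 4), Mul(-1, -3)), -120), -62) = Mul(Add(Add(Rational(3, 4), 3), -120), -62) = Mul(Add(Rational(15, 4), -120), -62) = Mul(Rational(-465, 4), -62) = Rational(14415, 2)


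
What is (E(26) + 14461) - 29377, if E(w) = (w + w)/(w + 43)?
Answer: -1029152/69 ≈ -14915.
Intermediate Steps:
E(w) = 2*w/(43 + w) (E(w) = (2*w)/(43 + w) = 2*w/(43 + w))
(E(26) + 14461) - 29377 = (2*26/(43 + 26) + 14461) - 29377 = (2*26/69 + 14461) - 29377 = (2*26*(1/69) + 14461) - 29377 = (52/69 + 14461) - 29377 = 997861/69 - 29377 = -1029152/69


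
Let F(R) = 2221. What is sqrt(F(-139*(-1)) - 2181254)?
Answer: I*sqrt(2179033) ≈ 1476.2*I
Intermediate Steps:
sqrt(F(-139*(-1)) - 2181254) = sqrt(2221 - 2181254) = sqrt(-2179033) = I*sqrt(2179033)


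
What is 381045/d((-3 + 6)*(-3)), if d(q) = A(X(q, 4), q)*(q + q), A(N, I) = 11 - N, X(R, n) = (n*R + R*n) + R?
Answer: -127015/552 ≈ -230.10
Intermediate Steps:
X(R, n) = R + 2*R*n (X(R, n) = (R*n + R*n) + R = 2*R*n + R = R + 2*R*n)
d(q) = 2*q*(11 - 9*q) (d(q) = (11 - q*(1 + 2*4))*(q + q) = (11 - q*(1 + 8))*(2*q) = (11 - q*9)*(2*q) = (11 - 9*q)*(2*q) = 2*q*(11 - 9*q))
381045/d((-3 + 6)*(-3)) = 381045/((2*((-3 + 6)*(-3))*(11 - 9*(-3 + 6)*(-3)))) = 381045/((2*(3*(-3))*(11 - 27*(-3)))) = 381045/((2*(-9)*(11 - 9*(-9)))) = 381045/((2*(-9)*(11 + 81))) = 381045/((2*(-9)*92)) = 381045/(-1656) = 381045*(-1/1656) = -127015/552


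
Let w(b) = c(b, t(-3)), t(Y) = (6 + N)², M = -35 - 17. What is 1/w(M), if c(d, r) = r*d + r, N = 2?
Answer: -1/3264 ≈ -0.00030637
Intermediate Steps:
M = -52
t(Y) = 64 (t(Y) = (6 + 2)² = 8² = 64)
c(d, r) = r + d*r (c(d, r) = d*r + r = r + d*r)
w(b) = 64 + 64*b (w(b) = 64*(1 + b) = 64 + 64*b)
1/w(M) = 1/(64 + 64*(-52)) = 1/(64 - 3328) = 1/(-3264) = -1/3264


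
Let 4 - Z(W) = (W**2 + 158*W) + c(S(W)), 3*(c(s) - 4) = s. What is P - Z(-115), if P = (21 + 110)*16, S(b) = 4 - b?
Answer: -8428/3 ≈ -2809.3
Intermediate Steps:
c(s) = 4 + s/3
Z(W) = -4/3 - W**2 - 473*W/3 (Z(W) = 4 - ((W**2 + 158*W) + (4 + (4 - W)/3)) = 4 - ((W**2 + 158*W) + (4 + (4/3 - W/3))) = 4 - ((W**2 + 158*W) + (16/3 - W/3)) = 4 - (16/3 + W**2 + 473*W/3) = 4 + (-16/3 - W**2 - 473*W/3) = -4/3 - W**2 - 473*W/3)
P = 2096 (P = 131*16 = 2096)
P - Z(-115) = 2096 - (-4/3 - 1*(-115)**2 - 473/3*(-115)) = 2096 - (-4/3 - 1*13225 + 54395/3) = 2096 - (-4/3 - 13225 + 54395/3) = 2096 - 1*14716/3 = 2096 - 14716/3 = -8428/3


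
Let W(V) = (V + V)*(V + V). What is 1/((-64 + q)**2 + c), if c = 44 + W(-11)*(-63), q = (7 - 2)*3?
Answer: -1/28047 ≈ -3.5654e-5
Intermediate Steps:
W(V) = 4*V**2 (W(V) = (2*V)*(2*V) = 4*V**2)
q = 15 (q = 5*3 = 15)
c = -30448 (c = 44 + (4*(-11)**2)*(-63) = 44 + (4*121)*(-63) = 44 + 484*(-63) = 44 - 30492 = -30448)
1/((-64 + q)**2 + c) = 1/((-64 + 15)**2 - 30448) = 1/((-49)**2 - 30448) = 1/(2401 - 30448) = 1/(-28047) = -1/28047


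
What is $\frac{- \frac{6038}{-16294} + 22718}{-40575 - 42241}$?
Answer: $- \frac{185086565}{674701952} \approx -0.27432$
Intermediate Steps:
$\frac{- \frac{6038}{-16294} + 22718}{-40575 - 42241} = \frac{\left(-6038\right) \left(- \frac{1}{16294}\right) + 22718}{-82816} = \left(\frac{3019}{8147} + 22718\right) \left(- \frac{1}{82816}\right) = \frac{185086565}{8147} \left(- \frac{1}{82816}\right) = - \frac{185086565}{674701952}$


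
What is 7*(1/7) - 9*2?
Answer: -17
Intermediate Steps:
7*(1/7) - 9*2 = 7*(1*(1/7)) - 18 = 7*(1/7) - 18 = 1 - 18 = -17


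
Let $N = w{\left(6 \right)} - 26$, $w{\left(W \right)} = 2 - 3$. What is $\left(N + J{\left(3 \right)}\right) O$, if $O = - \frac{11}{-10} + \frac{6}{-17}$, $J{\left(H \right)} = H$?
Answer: $- \frac{1524}{85} \approx -17.929$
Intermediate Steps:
$w{\left(W \right)} = -1$
$N = -27$ ($N = -1 - 26 = -27$)
$O = \frac{127}{170}$ ($O = \left(-11\right) \left(- \frac{1}{10}\right) + 6 \left(- \frac{1}{17}\right) = \frac{11}{10} - \frac{6}{17} = \frac{127}{170} \approx 0.74706$)
$\left(N + J{\left(3 \right)}\right) O = \left(-27 + 3\right) \frac{127}{170} = \left(-24\right) \frac{127}{170} = - \frac{1524}{85}$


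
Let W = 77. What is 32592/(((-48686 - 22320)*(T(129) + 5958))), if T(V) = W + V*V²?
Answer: -582/2729577149 ≈ -2.1322e-7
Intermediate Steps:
T(V) = 77 + V³ (T(V) = 77 + V*V² = 77 + V³)
32592/(((-48686 - 22320)*(T(129) + 5958))) = 32592/(((-48686 - 22320)*((77 + 129³) + 5958))) = 32592/((-71006*((77 + 2146689) + 5958))) = 32592/((-71006*(2146766 + 5958))) = 32592/((-71006*2152724)) = 32592/(-152856320344) = 32592*(-1/152856320344) = -582/2729577149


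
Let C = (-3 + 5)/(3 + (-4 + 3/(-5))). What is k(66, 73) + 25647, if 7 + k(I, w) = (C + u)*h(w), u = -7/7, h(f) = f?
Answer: 101903/4 ≈ 25476.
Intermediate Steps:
C = -5/4 (C = 2/(3 + (-4 + 3*(-⅕))) = 2/(3 + (-4 - ⅗)) = 2/(3 - 23/5) = 2/(-8/5) = 2*(-5/8) = -5/4 ≈ -1.2500)
u = -1 (u = -7*⅐ = -1)
k(I, w) = -7 - 9*w/4 (k(I, w) = -7 + (-5/4 - 1)*w = -7 - 9*w/4)
k(66, 73) + 25647 = (-7 - 9/4*73) + 25647 = (-7 - 657/4) + 25647 = -685/4 + 25647 = 101903/4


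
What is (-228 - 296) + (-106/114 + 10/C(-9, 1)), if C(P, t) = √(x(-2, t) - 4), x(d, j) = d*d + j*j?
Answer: -29351/57 ≈ -514.93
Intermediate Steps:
x(d, j) = d² + j²
C(P, t) = √(t²) (C(P, t) = √(((-2)² + t²) - 4) = √((4 + t²) - 4) = √(t²))
(-228 - 296) + (-106/114 + 10/C(-9, 1)) = (-228 - 296) + (-106/114 + 10/(√(1²))) = -524 + (-106*1/114 + 10/(√1)) = -524 + (-53/57 + 10/1) = -524 + (-53/57 + 10*1) = -524 + (-53/57 + 10) = -524 + 517/57 = -29351/57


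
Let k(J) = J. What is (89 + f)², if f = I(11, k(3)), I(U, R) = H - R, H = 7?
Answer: 8649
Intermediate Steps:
I(U, R) = 7 - R
f = 4 (f = 7 - 1*3 = 7 - 3 = 4)
(89 + f)² = (89 + 4)² = 93² = 8649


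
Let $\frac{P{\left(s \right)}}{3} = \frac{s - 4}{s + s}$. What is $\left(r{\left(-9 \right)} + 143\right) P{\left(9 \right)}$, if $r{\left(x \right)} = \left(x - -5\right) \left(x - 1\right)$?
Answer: $\frac{305}{2} \approx 152.5$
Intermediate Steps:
$r{\left(x \right)} = \left(-1 + x\right) \left(5 + x\right)$ ($r{\left(x \right)} = \left(x + 5\right) \left(-1 + x\right) = \left(5 + x\right) \left(-1 + x\right) = \left(-1 + x\right) \left(5 + x\right)$)
$P{\left(s \right)} = \frac{3 \left(-4 + s\right)}{2 s}$ ($P{\left(s \right)} = 3 \frac{s - 4}{s + s} = 3 \frac{-4 + s}{2 s} = \frac{3 \left(-4 + s\right)}{2 s}$)
$\left(r{\left(-9 \right)} + 143\right) P{\left(9 \right)} = \left(\left(-5 + \left(-9\right)^{2} + 4 \left(-9\right)\right) + 143\right) \left(\frac{3}{2} - \frac{6}{9}\right) = \left(\left(-5 + 81 - 36\right) + 143\right) \left(\frac{3}{2} - \frac{2}{3}\right) = \left(40 + 143\right) \left(\frac{3}{2} - \frac{2}{3}\right) = 183 \cdot \frac{5}{6} = \frac{305}{2}$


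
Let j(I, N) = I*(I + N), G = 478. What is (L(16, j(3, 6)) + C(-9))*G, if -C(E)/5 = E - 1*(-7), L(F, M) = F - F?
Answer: 4780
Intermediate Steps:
L(F, M) = 0
C(E) = -35 - 5*E (C(E) = -5*(E - 1*(-7)) = -5*(E + 7) = -5*(7 + E) = -35 - 5*E)
(L(16, j(3, 6)) + C(-9))*G = (0 + (-35 - 5*(-9)))*478 = (0 + (-35 + 45))*478 = (0 + 10)*478 = 10*478 = 4780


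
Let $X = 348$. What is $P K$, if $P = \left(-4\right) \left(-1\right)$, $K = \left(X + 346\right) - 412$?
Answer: $1128$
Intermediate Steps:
$K = 282$ ($K = \left(348 + 346\right) - 412 = 694 - 412 = 282$)
$P = 4$
$P K = 4 \cdot 282 = 1128$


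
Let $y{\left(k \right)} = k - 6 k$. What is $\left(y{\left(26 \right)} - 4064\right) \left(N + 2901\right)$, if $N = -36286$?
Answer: $140016690$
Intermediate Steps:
$y{\left(k \right)} = - 5 k$
$\left(y{\left(26 \right)} - 4064\right) \left(N + 2901\right) = \left(\left(-5\right) 26 - 4064\right) \left(-36286 + 2901\right) = \left(-130 - 4064\right) \left(-33385\right) = \left(-4194\right) \left(-33385\right) = 140016690$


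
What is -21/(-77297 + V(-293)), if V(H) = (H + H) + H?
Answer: 3/11168 ≈ 0.00026862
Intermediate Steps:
V(H) = 3*H (V(H) = 2*H + H = 3*H)
-21/(-77297 + V(-293)) = -21/(-77297 + 3*(-293)) = -21/(-77297 - 879) = -21/(-78176) = -21*(-1/78176) = 3/11168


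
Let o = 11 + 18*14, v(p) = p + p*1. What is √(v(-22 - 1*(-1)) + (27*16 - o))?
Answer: √127 ≈ 11.269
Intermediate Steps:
v(p) = 2*p (v(p) = p + p = 2*p)
o = 263 (o = 11 + 252 = 263)
√(v(-22 - 1*(-1)) + (27*16 - o)) = √(2*(-22 - 1*(-1)) + (27*16 - 1*263)) = √(2*(-22 + 1) + (432 - 263)) = √(2*(-21) + 169) = √(-42 + 169) = √127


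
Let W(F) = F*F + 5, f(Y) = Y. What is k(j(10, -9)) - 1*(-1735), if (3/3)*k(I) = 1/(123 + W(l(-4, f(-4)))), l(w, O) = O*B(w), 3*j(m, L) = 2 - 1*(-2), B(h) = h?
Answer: 666241/384 ≈ 1735.0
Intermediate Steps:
j(m, L) = 4/3 (j(m, L) = (2 - 1*(-2))/3 = (2 + 2)/3 = (⅓)*4 = 4/3)
l(w, O) = O*w
W(F) = 5 + F² (W(F) = F² + 5 = 5 + F²)
k(I) = 1/384 (k(I) = 1/(123 + (5 + (-4*(-4))²)) = 1/(123 + (5 + 16²)) = 1/(123 + (5 + 256)) = 1/(123 + 261) = 1/384)
k(j(10, -9)) - 1*(-1735) = 1/384 - 1*(-1735) = 1/384 + 1735 = 666241/384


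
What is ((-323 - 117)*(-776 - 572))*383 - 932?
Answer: 227164028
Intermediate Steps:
((-323 - 117)*(-776 - 572))*383 - 932 = -440*(-1348)*383 - 932 = 593120*383 - 932 = 227164960 - 932 = 227164028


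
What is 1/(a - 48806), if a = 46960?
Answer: -1/1846 ≈ -0.00054171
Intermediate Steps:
1/(a - 48806) = 1/(46960 - 48806) = 1/(-1846) = -1/1846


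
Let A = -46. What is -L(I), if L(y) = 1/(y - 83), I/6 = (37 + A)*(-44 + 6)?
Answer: -1/1969 ≈ -0.00050787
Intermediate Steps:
I = 2052 (I = 6*((37 - 46)*(-44 + 6)) = 6*(-9*(-38)) = 6*342 = 2052)
L(y) = 1/(-83 + y)
-L(I) = -1/(-83 + 2052) = -1/1969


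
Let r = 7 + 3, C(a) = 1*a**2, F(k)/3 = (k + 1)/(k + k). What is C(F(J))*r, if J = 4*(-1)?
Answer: 405/32 ≈ 12.656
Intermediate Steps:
J = -4
F(k) = 3*(1 + k)/(2*k) (F(k) = 3*((k + 1)/(k + k)) = 3*((1 + k)/((2*k))) = 3*((1 + k)*(1/(2*k))) = 3*((1 + k)/(2*k)) = 3*(1 + k)/(2*k))
C(a) = a**2
r = 10
C(F(J))*r = ((3/2)*(1 - 4)/(-4))**2*10 = ((3/2)*(-1/4)*(-3))**2*10 = (9/8)**2*10 = (81/64)*10 = 405/32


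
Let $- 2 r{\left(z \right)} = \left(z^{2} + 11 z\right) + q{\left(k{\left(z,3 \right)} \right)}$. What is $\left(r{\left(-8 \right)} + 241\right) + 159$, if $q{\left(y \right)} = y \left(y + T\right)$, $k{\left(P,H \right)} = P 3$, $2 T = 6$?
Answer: $160$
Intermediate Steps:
$T = 3$ ($T = \frac{1}{2} \cdot 6 = 3$)
$k{\left(P,H \right)} = 3 P$
$q{\left(y \right)} = y \left(3 + y\right)$ ($q{\left(y \right)} = y \left(y + 3\right) = y \left(3 + y\right)$)
$r{\left(z \right)} = - \frac{11 z}{2} - \frac{z^{2}}{2} - \frac{3 z \left(3 + 3 z\right)}{2}$ ($r{\left(z \right)} = - \frac{\left(z^{2} + 11 z\right) + 3 z \left(3 + 3 z\right)}{2} = - \frac{z^{2} + 11 z + 3 z \left(3 + 3 z\right)}{2} = - \frac{11 z}{2} - \frac{z^{2}}{2} - \frac{3 z \left(3 + 3 z\right)}{2}$)
$\left(r{\left(-8 \right)} + 241\right) + 159 = \left(5 \left(-8\right) \left(-2 - -8\right) + 241\right) + 159 = \left(5 \left(-8\right) \left(-2 + 8\right) + 241\right) + 159 = \left(5 \left(-8\right) 6 + 241\right) + 159 = \left(-240 + 241\right) + 159 = 1 + 159 = 160$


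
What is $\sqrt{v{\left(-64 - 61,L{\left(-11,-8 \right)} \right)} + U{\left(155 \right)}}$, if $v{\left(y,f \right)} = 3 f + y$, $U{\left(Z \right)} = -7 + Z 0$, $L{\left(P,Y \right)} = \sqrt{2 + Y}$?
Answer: $\sqrt{-132 + 3 i \sqrt{6}} \approx 0.31968 + 11.494 i$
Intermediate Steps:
$U{\left(Z \right)} = -7$ ($U{\left(Z \right)} = -7 + 0 = -7$)
$v{\left(y,f \right)} = y + 3 f$
$\sqrt{v{\left(-64 - 61,L{\left(-11,-8 \right)} \right)} + U{\left(155 \right)}} = \sqrt{\left(\left(-64 - 61\right) + 3 \sqrt{2 - 8}\right) - 7} = \sqrt{\left(-125 + 3 \sqrt{-6}\right) - 7} = \sqrt{\left(-125 + 3 i \sqrt{6}\right) - 7} = \sqrt{-132 + 3 i \sqrt{6}}$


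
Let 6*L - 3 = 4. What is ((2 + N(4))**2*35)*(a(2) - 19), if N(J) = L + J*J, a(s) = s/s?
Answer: -462875/2 ≈ -2.3144e+5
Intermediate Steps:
L = 7/6 (L = 1/2 + (1/6)*4 = 1/2 + 2/3 = 7/6 ≈ 1.1667)
a(s) = 1
N(J) = 7/6 + J**2 (N(J) = 7/6 + J*J = 7/6 + J**2)
((2 + N(4))**2*35)*(a(2) - 19) = ((2 + (7/6 + 4**2))**2*35)*(1 - 19) = ((2 + (7/6 + 16))**2*35)*(-18) = ((2 + 103/6)**2*35)*(-18) = ((115/6)**2*35)*(-18) = ((13225/36)*35)*(-18) = (462875/36)*(-18) = -462875/2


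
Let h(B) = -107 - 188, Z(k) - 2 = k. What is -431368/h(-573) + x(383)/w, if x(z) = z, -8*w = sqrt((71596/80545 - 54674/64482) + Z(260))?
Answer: 431368/295 - 3064*sqrt(1767109351397107735545)/680481520361 ≈ 1273.0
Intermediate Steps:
Z(k) = 2 + k
w = -sqrt(1767109351397107735545)/20774810760 (w = -sqrt((71596/80545 - 54674/64482) + (2 + 260))/8 = -sqrt((71596*(1/80545) - 54674*1/64482) + 262)/8 = -sqrt((71596/80545 - 27337/32241) + 262)/8 = -sqrt(106467971/2596851345 + 262)/8 = -sqrt(1767109351397107735545)/20774810760 ≈ -2.0235)
h(B) = -295
-431368/h(-573) + x(383)/w = -431368/(-295) + 383/((-sqrt(1767109351397107735545)/20774810760)) = -431368*(-1/295) + 383*(-8*sqrt(1767109351397107735545)/680481520361) = 431368/295 - 3064*sqrt(1767109351397107735545)/680481520361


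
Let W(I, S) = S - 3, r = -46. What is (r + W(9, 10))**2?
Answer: 1521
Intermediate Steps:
W(I, S) = -3 + S
(r + W(9, 10))**2 = (-46 + (-3 + 10))**2 = (-46 + 7)**2 = (-39)**2 = 1521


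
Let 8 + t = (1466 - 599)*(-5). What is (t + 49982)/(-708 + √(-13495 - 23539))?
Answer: -16156206/269149 - 45639*I*√37034/538298 ≈ -60.027 - 16.316*I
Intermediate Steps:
t = -4343 (t = -8 + (1466 - 599)*(-5) = -8 + 867*(-5) = -8 - 4335 = -4343)
(t + 49982)/(-708 + √(-13495 - 23539)) = (-4343 + 49982)/(-708 + √(-13495 - 23539)) = 45639/(-708 + √(-37034)) = 45639/(-708 + I*√37034)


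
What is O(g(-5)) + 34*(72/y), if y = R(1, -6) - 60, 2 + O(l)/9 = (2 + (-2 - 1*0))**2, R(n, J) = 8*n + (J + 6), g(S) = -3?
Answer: -846/13 ≈ -65.077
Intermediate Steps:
R(n, J) = 6 + J + 8*n (R(n, J) = 8*n + (6 + J) = 6 + J + 8*n)
O(l) = -18 (O(l) = -18 + 9*(2 + (-2 - 1*0))**2 = -18 + 9*(2 + (-2 + 0))**2 = -18 + 9*(2 - 2)**2 = -18 + 9*0**2 = -18 + 9*0 = -18 + 0 = -18)
y = -52 (y = (6 - 6 + 8*1) - 60 = (6 - 6 + 8) - 60 = 8 - 60 = -52)
O(g(-5)) + 34*(72/y) = -18 + 34*(72/(-52)) = -18 + 34*(72*(-1/52)) = -18 + 34*(-18/13) = -18 - 612/13 = -846/13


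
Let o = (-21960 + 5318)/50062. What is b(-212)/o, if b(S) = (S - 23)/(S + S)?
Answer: -5882285/3528104 ≈ -1.6673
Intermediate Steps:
b(S) = (-23 + S)/(2*S) (b(S) = (-23 + S)/((2*S)) = (-23 + S)*(1/(2*S)) = (-23 + S)/(2*S))
o = -8321/25031 (o = -16642*1/50062 = -8321/25031 ≈ -0.33243)
b(-212)/o = ((1/2)*(-23 - 212)/(-212))/(-8321/25031) = ((1/2)*(-1/212)*(-235))*(-25031/8321) = (235/424)*(-25031/8321) = -5882285/3528104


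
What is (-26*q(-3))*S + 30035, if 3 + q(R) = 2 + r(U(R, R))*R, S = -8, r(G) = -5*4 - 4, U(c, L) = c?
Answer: 44803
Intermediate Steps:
r(G) = -24 (r(G) = -20 - 4 = -24)
q(R) = -1 - 24*R (q(R) = -3 + (2 - 24*R) = -1 - 24*R)
(-26*q(-3))*S + 30035 = -26*(-1 - 24*(-3))*(-8) + 30035 = -26*(-1 + 72)*(-8) + 30035 = -26*71*(-8) + 30035 = -1846*(-8) + 30035 = 14768 + 30035 = 44803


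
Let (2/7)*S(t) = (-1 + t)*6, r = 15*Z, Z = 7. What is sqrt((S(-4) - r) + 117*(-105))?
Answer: 7*I*sqrt(255) ≈ 111.78*I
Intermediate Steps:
r = 105 (r = 15*7 = 105)
S(t) = -21 + 21*t (S(t) = 7*((-1 + t)*6)/2 = 7*(-6 + 6*t)/2 = -21 + 21*t)
sqrt((S(-4) - r) + 117*(-105)) = sqrt(((-21 + 21*(-4)) - 1*105) + 117*(-105)) = sqrt(((-21 - 84) - 105) - 12285) = sqrt((-105 - 105) - 12285) = sqrt(-210 - 12285) = sqrt(-12495) = 7*I*sqrt(255)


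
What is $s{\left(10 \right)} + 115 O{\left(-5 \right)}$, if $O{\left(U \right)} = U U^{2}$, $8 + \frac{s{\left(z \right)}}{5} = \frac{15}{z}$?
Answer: $- \frac{28815}{2} \approx -14408.0$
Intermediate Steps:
$s{\left(z \right)} = -40 + \frac{75}{z}$ ($s{\left(z \right)} = -40 + 5 \frac{15}{z} = -40 + \frac{75}{z}$)
$O{\left(U \right)} = U^{3}$
$s{\left(10 \right)} + 115 O{\left(-5 \right)} = \left(-40 + \frac{75}{10}\right) + 115 \left(-5\right)^{3} = \left(-40 + 75 \cdot \frac{1}{10}\right) + 115 \left(-125\right) = \left(-40 + \frac{15}{2}\right) - 14375 = - \frac{65}{2} - 14375 = - \frac{28815}{2}$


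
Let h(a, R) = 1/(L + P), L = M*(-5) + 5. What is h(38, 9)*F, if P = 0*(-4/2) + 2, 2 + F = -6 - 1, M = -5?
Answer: -9/32 ≈ -0.28125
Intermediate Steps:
L = 30 (L = -5*(-5) + 5 = 25 + 5 = 30)
F = -9 (F = -2 + (-6 - 1) = -2 - 7 = -9)
P = 2 (P = 0*(-4*½) + 2 = 0*(-2) + 2 = 0 + 2 = 2)
h(a, R) = 1/32 (h(a, R) = 1/(30 + 2) = 1/32)
h(38, 9)*F = (1/32)*(-9) = -9/32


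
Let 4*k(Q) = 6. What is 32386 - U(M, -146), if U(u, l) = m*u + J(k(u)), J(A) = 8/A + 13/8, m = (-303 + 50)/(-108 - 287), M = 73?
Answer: 306510059/9480 ≈ 32332.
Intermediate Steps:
k(Q) = 3/2 (k(Q) = (1/4)*6 = 3/2)
m = 253/395 (m = -253/(-395) = -253*(-1/395) = 253/395 ≈ 0.64051)
J(A) = 13/8 + 8/A (J(A) = 8/A + 13*(1/8) = 8/A + 13/8 = 13/8 + 8/A)
U(u, l) = 167/24 + 253*u/395 (U(u, l) = 253*u/395 + (13/8 + 8/(3/2)) = 253*u/395 + (13/8 + 8*(2/3)) = 253*u/395 + (13/8 + 16/3) = 253*u/395 + 167/24 = 167/24 + 253*u/395)
32386 - U(M, -146) = 32386 - (167/24 + (253/395)*73) = 32386 - (167/24 + 18469/395) = 32386 - 1*509221/9480 = 32386 - 509221/9480 = 306510059/9480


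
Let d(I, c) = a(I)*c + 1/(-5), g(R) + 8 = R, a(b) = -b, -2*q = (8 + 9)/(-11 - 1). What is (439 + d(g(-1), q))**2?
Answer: 317089249/1600 ≈ 1.9818e+5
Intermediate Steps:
q = 17/24 (q = -(8 + 9)/(2*(-11 - 1)) = -17/(2*(-12)) = -17*(-1)/(2*12) = -1/2*(-17/12) = 17/24 ≈ 0.70833)
g(R) = -8 + R
d(I, c) = -1/5 - I*c (d(I, c) = (-I)*c + 1/(-5) = -I*c - 1/5 = -1/5 - I*c)
(439 + d(g(-1), q))**2 = (439 + (-1/5 - 1*(-8 - 1)*17/24))**2 = (439 + (-1/5 - 1*(-9)*17/24))**2 = (439 + (-1/5 + 51/8))**2 = (439 + 247/40)**2 = (17807/40)**2 = 317089249/1600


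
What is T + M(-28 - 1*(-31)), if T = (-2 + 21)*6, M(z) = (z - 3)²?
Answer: 114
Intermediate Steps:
M(z) = (-3 + z)²
T = 114 (T = 19*6 = 114)
T + M(-28 - 1*(-31)) = 114 + (-3 + (-28 - 1*(-31)))² = 114 + (-3 + (-28 + 31))² = 114 + (-3 + 3)² = 114 + 0² = 114 + 0 = 114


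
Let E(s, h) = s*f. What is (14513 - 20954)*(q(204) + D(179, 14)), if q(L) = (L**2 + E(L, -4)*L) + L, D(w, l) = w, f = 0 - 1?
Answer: -2466903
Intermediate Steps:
f = -1
E(s, h) = -s (E(s, h) = s*(-1) = -s)
q(L) = L (q(L) = (L**2 + (-L)*L) + L = (L**2 - L**2) + L = 0 + L = L)
(14513 - 20954)*(q(204) + D(179, 14)) = (14513 - 20954)*(204 + 179) = -6441*383 = -2466903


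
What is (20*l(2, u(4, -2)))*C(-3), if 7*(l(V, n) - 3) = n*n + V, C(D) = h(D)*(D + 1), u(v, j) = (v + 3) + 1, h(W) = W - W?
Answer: 0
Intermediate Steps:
h(W) = 0
u(v, j) = 4 + v (u(v, j) = (3 + v) + 1 = 4 + v)
C(D) = 0 (C(D) = 0*(D + 1) = 0*(1 + D) = 0)
l(V, n) = 3 + V/7 + n**2/7 (l(V, n) = 3 + (n*n + V)/7 = 3 + (n**2 + V)/7 = 3 + (V + n**2)/7 = 3 + (V/7 + n**2/7) = 3 + V/7 + n**2/7)
(20*l(2, u(4, -2)))*C(-3) = (20*(3 + (1/7)*2 + (4 + 4)**2/7))*0 = (20*(3 + 2/7 + (1/7)*8**2))*0 = (20*(3 + 2/7 + (1/7)*64))*0 = (20*(3 + 2/7 + 64/7))*0 = (20*(87/7))*0 = (1740/7)*0 = 0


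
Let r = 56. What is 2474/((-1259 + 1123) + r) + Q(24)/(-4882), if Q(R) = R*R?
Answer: -3031037/97640 ≈ -31.043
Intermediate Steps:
Q(R) = R²
2474/((-1259 + 1123) + r) + Q(24)/(-4882) = 2474/((-1259 + 1123) + 56) + 24²/(-4882) = 2474/(-136 + 56) + 576*(-1/4882) = 2474/(-80) - 288/2441 = 2474*(-1/80) - 288/2441 = -1237/40 - 288/2441 = -3031037/97640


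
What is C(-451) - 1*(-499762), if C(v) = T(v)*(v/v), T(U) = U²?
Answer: 703163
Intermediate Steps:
C(v) = v² (C(v) = v²*(v/v) = v²*1 = v²)
C(-451) - 1*(-499762) = (-451)² - 1*(-499762) = 203401 + 499762 = 703163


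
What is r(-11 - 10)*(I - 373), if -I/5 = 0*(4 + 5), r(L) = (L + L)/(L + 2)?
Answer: -15666/19 ≈ -824.53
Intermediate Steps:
r(L) = 2*L/(2 + L) (r(L) = (2*L)/(2 + L) = 2*L/(2 + L))
I = 0 (I = -0*(4 + 5) = -0*9 = -5*0 = 0)
r(-11 - 10)*(I - 373) = (2*(-11 - 10)/(2 + (-11 - 10)))*(0 - 373) = (2*(-21)/(2 - 21))*(-373) = (2*(-21)/(-19))*(-373) = (2*(-21)*(-1/19))*(-373) = (42/19)*(-373) = -15666/19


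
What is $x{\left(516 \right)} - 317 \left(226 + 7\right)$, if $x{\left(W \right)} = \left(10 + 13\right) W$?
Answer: $-61993$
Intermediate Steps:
$x{\left(W \right)} = 23 W$
$x{\left(516 \right)} - 317 \left(226 + 7\right) = 23 \cdot 516 - 317 \left(226 + 7\right) = 11868 - 317 \cdot 233 = 11868 - 73861 = -61993$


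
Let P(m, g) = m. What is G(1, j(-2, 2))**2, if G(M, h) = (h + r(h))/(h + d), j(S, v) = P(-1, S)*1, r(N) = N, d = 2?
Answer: 4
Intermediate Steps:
j(S, v) = -1 (j(S, v) = -1*1 = -1)
G(M, h) = 2*h/(2 + h) (G(M, h) = (h + h)/(h + 2) = (2*h)/(2 + h) = 2*h/(2 + h))
G(1, j(-2, 2))**2 = (2*(-1)/(2 - 1))**2 = (2*(-1)/1)**2 = (2*(-1)*1)**2 = (-2)**2 = 4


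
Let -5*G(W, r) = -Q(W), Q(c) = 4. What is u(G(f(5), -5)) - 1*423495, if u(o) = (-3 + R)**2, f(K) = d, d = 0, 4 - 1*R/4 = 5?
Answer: -423446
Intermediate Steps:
R = -4 (R = 16 - 4*5 = 16 - 20 = -4)
f(K) = 0
G(W, r) = 4/5 (G(W, r) = -(-1)*4/5 = -1/5*(-4) = 4/5)
u(o) = 49 (u(o) = (-3 - 4)**2 = (-7)**2 = 49)
u(G(f(5), -5)) - 1*423495 = 49 - 1*423495 = 49 - 423495 = -423446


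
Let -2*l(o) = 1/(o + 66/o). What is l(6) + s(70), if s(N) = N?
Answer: 2379/34 ≈ 69.971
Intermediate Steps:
l(o) = -1/(2*(o + 66/o))
l(6) + s(70) = -1*6/(132 + 2*6²) + 70 = -1*6/(132 + 2*36) + 70 = -1*6/(132 + 72) + 70 = -1*6/204 + 70 = -1*6*1/204 + 70 = -1/34 + 70 = 2379/34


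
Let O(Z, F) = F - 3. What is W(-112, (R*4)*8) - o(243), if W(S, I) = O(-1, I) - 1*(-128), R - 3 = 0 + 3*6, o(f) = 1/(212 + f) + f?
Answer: 252069/455 ≈ 554.00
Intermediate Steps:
o(f) = f + 1/(212 + f)
R = 21 (R = 3 + (0 + 3*6) = 3 + (0 + 18) = 3 + 18 = 21)
O(Z, F) = -3 + F
W(S, I) = 125 + I (W(S, I) = (-3 + I) - 1*(-128) = (-3 + I) + 128 = 125 + I)
W(-112, (R*4)*8) - o(243) = (125 + (21*4)*8) - (1 + 243**2 + 212*243)/(212 + 243) = (125 + 84*8) - (1 + 59049 + 51516)/455 = (125 + 672) - 110566/455 = 797 - 1*110566/455 = 797 - 110566/455 = 252069/455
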